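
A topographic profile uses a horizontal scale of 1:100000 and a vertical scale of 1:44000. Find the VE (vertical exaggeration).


VE = horizontal_scale / vertical_scale = 100000 / 44000 ≈ 2.3

2.3x


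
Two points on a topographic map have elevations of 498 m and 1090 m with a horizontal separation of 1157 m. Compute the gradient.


gradient = (1090 - 498) / 1157 = 592 / 1157 = 0.5117

0.5117


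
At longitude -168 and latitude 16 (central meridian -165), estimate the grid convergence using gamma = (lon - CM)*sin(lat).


gamma = (-168 - -165) * sin(16) = -3 * 0.275637 = -0.827 degrees

-0.827 degrees


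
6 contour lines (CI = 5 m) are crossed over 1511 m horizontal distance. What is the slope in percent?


elevation change = 6 * 5 = 30 m
slope = 30 / 1511 * 100 = 2.0%

2.0%


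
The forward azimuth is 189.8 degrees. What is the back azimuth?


back azimuth = (189.8 + 180) mod 360 = 9.8 degrees

9.8 degrees


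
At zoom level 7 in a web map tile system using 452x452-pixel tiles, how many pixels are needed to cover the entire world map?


tiles per axis = 2^7 = 128
total tiles = 128^2 = 16384
pixels per axis = 128 * 452 = 57856
total pixels = 57856^2 = 3347316736

3347316736 pixels


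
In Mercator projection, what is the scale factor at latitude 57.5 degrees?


SF = 1 / cos(57.5) = 1 / 0.5373 = 1.861

1.861


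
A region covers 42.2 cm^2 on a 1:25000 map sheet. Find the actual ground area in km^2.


ground_area = 42.2 * (25000/100)^2 = 2637500.0 m^2 = 2.6375 km^2 ≈ 2.638 km^2

2.638 km^2


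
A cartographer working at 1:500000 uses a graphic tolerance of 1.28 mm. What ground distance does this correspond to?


ground = 1.28 mm * 500000 / 1000 = 640.0 m

640.0 m


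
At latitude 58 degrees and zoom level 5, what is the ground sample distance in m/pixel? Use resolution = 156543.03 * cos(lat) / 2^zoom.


res = 156543.03 * cos(58) / 2^5 = 156543.03 * 0.52991926 / 32 = 2592.35 m/pixel

2592.35 m/pixel


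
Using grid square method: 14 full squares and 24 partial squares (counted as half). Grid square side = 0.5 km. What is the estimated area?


effective squares = 14 + 24 * 0.5 = 26.0
area = 26.0 * 0.25 = 6.5 km^2

6.5 km^2


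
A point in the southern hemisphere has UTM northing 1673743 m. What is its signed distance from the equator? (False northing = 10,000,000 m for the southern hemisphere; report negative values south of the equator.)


For southern: actual = 1673743 - 10000000 = -8326257 m

-8326257 m


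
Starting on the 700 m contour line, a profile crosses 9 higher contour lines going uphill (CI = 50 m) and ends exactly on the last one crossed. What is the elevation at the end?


elevation = 700 + 9 * 50 = 1150 m

1150 m


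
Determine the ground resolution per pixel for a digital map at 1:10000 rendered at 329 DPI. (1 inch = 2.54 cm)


pixel_cm = 2.54 / 329 ≈ 0.00772 cm
ground = pixel_cm * 10000 / 100 = 2.54 * 10000 / (329 * 100) = 25400 / 32900 ≈ 0.77 m

0.77 m


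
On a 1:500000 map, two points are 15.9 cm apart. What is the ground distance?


ground = 15.9 cm * 500000 / 100 = 79500.0 m = 79.5 km

79.5 km


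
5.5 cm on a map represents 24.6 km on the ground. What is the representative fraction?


ground = 24.6 km = 2460000 cm; RF denominator = ground / map = 2460000 / 5.5 ≈ 447273; RF = 1:447273

1:447273


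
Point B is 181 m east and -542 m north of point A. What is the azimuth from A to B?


az = atan2(181, -542) = 161.5 deg
adjusted to 0-360: 161.5 degrees

161.5 degrees


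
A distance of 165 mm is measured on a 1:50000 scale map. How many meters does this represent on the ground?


ground = 165 mm * 50000 / 1000 = 8250.0 m

8250.0 m


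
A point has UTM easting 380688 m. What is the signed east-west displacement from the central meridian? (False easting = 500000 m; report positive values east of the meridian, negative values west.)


displacement = 380688 - 500000 = -119312 m

-119312 m


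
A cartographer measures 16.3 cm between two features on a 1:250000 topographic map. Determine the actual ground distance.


ground = 16.3 cm * 250000 / 100 = 40750.0 m = 40.75 km

40.75 km


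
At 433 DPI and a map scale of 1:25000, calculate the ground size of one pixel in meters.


pixel_cm = 2.54 / 433 ≈ 0.005866 cm
ground = pixel_cm * 25000 / 100 = 2.54 * 25000 / (433 * 100) = 63500 / 43300 ≈ 1.47 m

1.47 m


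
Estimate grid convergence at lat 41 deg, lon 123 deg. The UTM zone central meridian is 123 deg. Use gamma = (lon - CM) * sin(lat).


gamma = (123 - 123) * sin(41) = 0 * 0.656059 = 0.0 degrees

0.0 degrees


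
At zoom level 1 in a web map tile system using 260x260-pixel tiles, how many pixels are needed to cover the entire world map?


tiles per axis = 2^1 = 2
total tiles = 2^2 = 4
pixels per axis = 2 * 260 = 520
total pixels = 520^2 = 270400

270400 pixels


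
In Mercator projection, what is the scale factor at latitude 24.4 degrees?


SF = 1 / cos(24.4) = 1 / 0.910684 = 1.098

1.098


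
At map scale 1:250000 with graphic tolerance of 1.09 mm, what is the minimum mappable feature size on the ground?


ground = 1.09 mm * 250000 / 1000 = 272.5 m

272.5 m


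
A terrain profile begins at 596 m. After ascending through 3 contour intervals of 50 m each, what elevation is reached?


elevation = 596 + 3 * 50 = 746 m

746 m


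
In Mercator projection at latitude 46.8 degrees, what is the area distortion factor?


area_distortion = 1/cos^2(46.8) = 2.134

2.134


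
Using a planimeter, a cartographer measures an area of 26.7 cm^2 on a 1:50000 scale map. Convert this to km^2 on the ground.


ground_area = 26.7 * (50000/100)^2 = 6675000.0 m^2 = 6.675 km^2

6.675 km^2


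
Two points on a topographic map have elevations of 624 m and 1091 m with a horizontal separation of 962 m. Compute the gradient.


gradient = (1091 - 624) / 962 = 467 / 962 = 0.4854

0.4854


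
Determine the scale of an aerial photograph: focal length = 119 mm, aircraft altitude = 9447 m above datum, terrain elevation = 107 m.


scale = f / (H - h) = 119 mm / 9340 m = 119 / 9340000 = 1:78487

1:78487


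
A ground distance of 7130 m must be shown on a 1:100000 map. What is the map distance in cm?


map_cm = 7130 * 100 / 100000 = 7.13 cm

7.13 cm


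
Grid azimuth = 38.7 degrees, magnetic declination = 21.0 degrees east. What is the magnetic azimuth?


magnetic azimuth = grid azimuth - declination (east +ve)
mag_az = 38.7 - 21.0 = 17.7 degrees

17.7 degrees


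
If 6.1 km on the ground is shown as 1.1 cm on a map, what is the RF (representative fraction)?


ground = 6.1 km = 610000 cm; RF denominator = ground / map = 610000 / 1.1 ≈ 554545; RF = 1:554545

1:554545


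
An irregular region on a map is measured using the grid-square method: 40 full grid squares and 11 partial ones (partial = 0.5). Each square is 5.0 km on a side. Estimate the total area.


effective squares = 40 + 11 * 0.5 = 45.5
area = 45.5 * 25.0 = 1137.5 km^2

1137.5 km^2


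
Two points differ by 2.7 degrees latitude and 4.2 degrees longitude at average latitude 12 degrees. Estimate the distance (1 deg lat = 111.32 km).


dlat_km = 2.7 * 111.32 = 300.564
dlon_km = 4.2 * 111.32 * cos(12) ≈ 457.327
dist = sqrt(300.564^2 + 457.327^2) ≈ 547.3 km

547.3 km


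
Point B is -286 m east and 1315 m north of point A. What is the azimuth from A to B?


az = atan2(-286, 1315) = -12.3 deg
adjusted to 0-360: 347.7 degrees

347.7 degrees


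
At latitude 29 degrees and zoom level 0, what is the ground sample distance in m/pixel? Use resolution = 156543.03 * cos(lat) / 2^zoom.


res = 156543.03 * cos(29) / 2^0 = 156543.03 * 0.87461971 / 1 = 136915.62 m/pixel

136915.62 m/pixel


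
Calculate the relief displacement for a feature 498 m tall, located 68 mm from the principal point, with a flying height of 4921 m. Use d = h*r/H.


d = h * r / H = 498 * 68 / 4921 = 6.88 mm

6.88 mm


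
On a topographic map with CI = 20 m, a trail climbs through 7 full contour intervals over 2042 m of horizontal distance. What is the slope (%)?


elevation change = 7 * 20 = 140 m
slope = 140 / 2042 * 100 = 6.9%

6.9%


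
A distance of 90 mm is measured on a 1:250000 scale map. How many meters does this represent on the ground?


ground = 90 mm * 250000 / 1000 = 22500.0 m

22500.0 m


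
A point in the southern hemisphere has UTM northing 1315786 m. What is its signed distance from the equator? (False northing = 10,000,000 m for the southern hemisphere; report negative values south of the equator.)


For southern: actual = 1315786 - 10000000 = -8684214 m

-8684214 m


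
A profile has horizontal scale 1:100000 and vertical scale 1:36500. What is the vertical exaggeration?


VE = horizontal_scale / vertical_scale = 100000 / 36500 ≈ 2.7

2.7x


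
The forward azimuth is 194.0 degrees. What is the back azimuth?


back azimuth = (194.0 + 180) mod 360 = 14.0 degrees

14.0 degrees


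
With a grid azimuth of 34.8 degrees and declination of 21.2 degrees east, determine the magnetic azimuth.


magnetic azimuth = grid azimuth - declination (east +ve)
mag_az = 34.8 - 21.2 = 13.6 degrees

13.6 degrees


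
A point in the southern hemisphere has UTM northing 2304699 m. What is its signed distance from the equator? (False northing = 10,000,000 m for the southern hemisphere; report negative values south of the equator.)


For southern: actual = 2304699 - 10000000 = -7695301 m

-7695301 m


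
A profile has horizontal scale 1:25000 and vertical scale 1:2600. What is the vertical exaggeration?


VE = horizontal_scale / vertical_scale = 25000 / 2600 ≈ 9.6

9.6x


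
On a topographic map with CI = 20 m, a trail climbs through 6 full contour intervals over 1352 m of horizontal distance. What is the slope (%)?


elevation change = 6 * 20 = 120 m
slope = 120 / 1352 * 100 = 8.9%

8.9%


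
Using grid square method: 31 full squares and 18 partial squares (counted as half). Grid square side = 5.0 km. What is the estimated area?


effective squares = 31 + 18 * 0.5 = 40.0
area = 40.0 * 25.0 = 1000.0 km^2

1000.0 km^2


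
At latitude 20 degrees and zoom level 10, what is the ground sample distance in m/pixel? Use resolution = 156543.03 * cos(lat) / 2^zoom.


res = 156543.03 * cos(20) / 2^10 = 156543.03 * 0.93969262 / 1024 = 143.65 m/pixel

143.65 m/pixel


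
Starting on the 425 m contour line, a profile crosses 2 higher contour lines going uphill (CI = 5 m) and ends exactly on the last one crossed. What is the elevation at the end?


elevation = 425 + 2 * 5 = 435 m

435 m


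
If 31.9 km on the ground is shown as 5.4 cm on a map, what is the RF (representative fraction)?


ground = 31.9 km = 3190000 cm; RF denominator = ground / map = 3190000 / 5.4 ≈ 590741; RF = 1:590741

1:590741


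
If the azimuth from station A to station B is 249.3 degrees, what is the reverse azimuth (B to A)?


back azimuth = (249.3 + 180) mod 360 = 69.3 degrees

69.3 degrees


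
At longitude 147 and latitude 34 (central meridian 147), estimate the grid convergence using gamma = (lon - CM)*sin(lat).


gamma = (147 - 147) * sin(34) = 0 * 0.559193 = 0.0 degrees

0.0 degrees


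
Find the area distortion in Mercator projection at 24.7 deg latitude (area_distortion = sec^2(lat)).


area_distortion = 1/cos^2(24.7) = 1.212

1.212


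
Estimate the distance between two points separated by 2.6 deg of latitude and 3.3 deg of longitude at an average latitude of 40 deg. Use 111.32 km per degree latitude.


dlat_km = 2.6 * 111.32 = 289.432
dlon_km = 3.3 * 111.32 * cos(40) ≈ 281.411
dist = sqrt(289.432^2 + 281.411^2) ≈ 403.7 km

403.7 km


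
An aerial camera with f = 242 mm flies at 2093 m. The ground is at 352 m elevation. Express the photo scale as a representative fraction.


scale = f / (H - h) = 242 mm / 1741 m = 242 / 1741000 = 1:7194

1:7194


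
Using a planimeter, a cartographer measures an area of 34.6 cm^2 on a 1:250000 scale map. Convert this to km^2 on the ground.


ground_area = 34.6 * (250000/100)^2 = 216250000.0 m^2 = 216.25 km^2

216.25 km^2


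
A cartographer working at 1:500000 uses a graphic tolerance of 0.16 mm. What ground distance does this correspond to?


ground = 0.16 mm * 500000 / 1000 = 80.0 m

80.0 m


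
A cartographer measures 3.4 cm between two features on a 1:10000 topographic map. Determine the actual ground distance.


ground = 3.4 cm * 10000 / 100 = 340.0 m

340.0 m


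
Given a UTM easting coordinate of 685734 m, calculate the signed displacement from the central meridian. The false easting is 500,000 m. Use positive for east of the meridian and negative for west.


displacement = 685734 - 500000 = 185734 m

185734 m


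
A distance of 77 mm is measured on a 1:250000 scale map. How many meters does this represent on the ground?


ground = 77 mm * 250000 / 1000 = 19250.0 m

19250.0 m


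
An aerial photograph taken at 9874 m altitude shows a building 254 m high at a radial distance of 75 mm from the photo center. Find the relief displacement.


d = h * r / H = 254 * 75 / 9874 = 1.93 mm

1.93 mm


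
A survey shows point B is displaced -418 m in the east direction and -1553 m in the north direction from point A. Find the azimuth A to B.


az = atan2(-418, -1553) = -164.9 deg
adjusted to 0-360: 195.1 degrees

195.1 degrees


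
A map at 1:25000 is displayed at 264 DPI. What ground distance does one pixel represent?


pixel_cm = 2.54 / 264 ≈ 0.009621 cm
ground = pixel_cm * 25000 / 100 = 2.54 * 25000 / (264 * 100) = 63500 / 26400 ≈ 2.41 m

2.41 m


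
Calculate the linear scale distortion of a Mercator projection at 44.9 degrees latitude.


SF = 1 / cos(44.9) = 1 / 0.70834 = 1.412

1.412


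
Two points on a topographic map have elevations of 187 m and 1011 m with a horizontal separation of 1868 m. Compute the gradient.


gradient = (1011 - 187) / 1868 = 824 / 1868 = 0.4411

0.4411


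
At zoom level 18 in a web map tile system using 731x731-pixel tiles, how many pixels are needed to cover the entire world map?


tiles per axis = 2^18 = 262144
total tiles = 262144^2 = 68719476736
pixels per axis = 262144 * 731 = 191627264
total pixels = 191627264^2 = 36721008308125696

36721008308125696 pixels


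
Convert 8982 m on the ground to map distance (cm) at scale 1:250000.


map_cm = 8982 * 100 / 250000 = 3.5928 cm ≈ 3.59 cm

3.59 cm


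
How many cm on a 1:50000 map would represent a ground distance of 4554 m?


map_cm = 4554 * 100 / 50000 = 9.108 cm ≈ 9.11 cm

9.11 cm


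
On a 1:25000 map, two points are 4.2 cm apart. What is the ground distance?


ground = 4.2 cm * 25000 / 100 = 1050.0 m = 1.05 km

1.05 km


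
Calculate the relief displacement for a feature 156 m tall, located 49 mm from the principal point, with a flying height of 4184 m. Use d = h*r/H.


d = h * r / H = 156 * 49 / 4184 = 1.83 mm

1.83 mm


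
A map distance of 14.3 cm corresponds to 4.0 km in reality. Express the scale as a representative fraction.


ground = 4.0 km = 400000 cm; RF denominator = ground / map = 400000 / 14.3 ≈ 27972; RF = 1:27972

1:27972


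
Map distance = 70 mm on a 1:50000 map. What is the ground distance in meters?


ground = 70 mm * 50000 / 1000 = 3500.0 m

3500.0 m


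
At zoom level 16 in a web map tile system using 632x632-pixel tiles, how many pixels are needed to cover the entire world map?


tiles per axis = 2^16 = 65536
total tiles = 65536^2 = 4294967296
pixels per axis = 65536 * 632 = 41418752
total pixels = 41418752^2 = 1715513017237504

1715513017237504 pixels


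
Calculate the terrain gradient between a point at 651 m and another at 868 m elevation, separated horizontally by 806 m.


gradient = (868 - 651) / 806 = 217 / 806 = 0.2692

0.2692


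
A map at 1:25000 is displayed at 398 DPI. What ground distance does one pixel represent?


pixel_cm = 2.54 / 398 ≈ 0.006382 cm
ground = pixel_cm * 25000 / 100 = 2.54 * 25000 / (398 * 100) = 63500 / 39800 ≈ 1.6 m

1.6 m


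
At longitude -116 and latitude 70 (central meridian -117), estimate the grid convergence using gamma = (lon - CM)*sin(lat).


gamma = (-116 - -117) * sin(70) = 1 * 0.939693 = 0.94 degrees

0.94 degrees


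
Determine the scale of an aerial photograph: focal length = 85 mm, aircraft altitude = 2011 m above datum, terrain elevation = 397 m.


scale = f / (H - h) = 85 mm / 1614 m = 85 / 1614000 = 1:18988

1:18988


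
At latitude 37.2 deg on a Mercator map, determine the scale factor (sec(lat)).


SF = 1 / cos(37.2) = 1 / 0.79653 = 1.255

1.255


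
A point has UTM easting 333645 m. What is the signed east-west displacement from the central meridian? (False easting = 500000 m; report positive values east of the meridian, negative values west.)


displacement = 333645 - 500000 = -166355 m

-166355 m


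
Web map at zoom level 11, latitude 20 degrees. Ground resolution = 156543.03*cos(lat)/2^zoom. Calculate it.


res = 156543.03 * cos(20) / 2^11 = 156543.03 * 0.93969262 / 2048 = 71.83 m/pixel

71.83 m/pixel


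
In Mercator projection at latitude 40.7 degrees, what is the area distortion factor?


area_distortion = 1/cos^2(40.7) = 1.74

1.74


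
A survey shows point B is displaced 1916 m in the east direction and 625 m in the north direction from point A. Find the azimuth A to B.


az = atan2(1916, 625) = 71.9 deg
adjusted to 0-360: 71.9 degrees

71.9 degrees


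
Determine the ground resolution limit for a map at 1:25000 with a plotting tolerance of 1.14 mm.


ground = 1.14 mm * 25000 / 1000 = 28.5 m

28.5 m


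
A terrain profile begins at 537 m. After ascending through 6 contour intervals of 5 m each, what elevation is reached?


elevation = 537 + 6 * 5 = 567 m

567 m


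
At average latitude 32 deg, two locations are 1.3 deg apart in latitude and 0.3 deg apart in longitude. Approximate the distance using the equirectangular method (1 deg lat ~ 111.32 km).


dlat_km = 1.3 * 111.32 = 144.716
dlon_km = 0.3 * 111.32 * cos(32) ≈ 28.321
dist = sqrt(144.716^2 + 28.321^2) ≈ 147.5 km

147.5 km


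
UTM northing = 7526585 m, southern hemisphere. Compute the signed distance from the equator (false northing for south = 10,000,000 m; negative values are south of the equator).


For southern: actual = 7526585 - 10000000 = -2473415 m

-2473415 m


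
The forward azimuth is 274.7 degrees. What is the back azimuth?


back azimuth = (274.7 + 180) mod 360 = 94.7 degrees

94.7 degrees


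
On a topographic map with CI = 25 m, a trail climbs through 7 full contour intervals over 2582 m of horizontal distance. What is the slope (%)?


elevation change = 7 * 25 = 175 m
slope = 175 / 2582 * 100 = 6.8%

6.8%


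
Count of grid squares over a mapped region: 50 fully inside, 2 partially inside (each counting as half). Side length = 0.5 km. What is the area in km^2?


effective squares = 50 + 2 * 0.5 = 51.0
area = 51.0 * 0.25 = 12.75 km^2

12.75 km^2


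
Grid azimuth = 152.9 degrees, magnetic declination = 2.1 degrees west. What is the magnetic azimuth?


magnetic azimuth = grid azimuth - declination (east +ve)
mag_az = 152.9 - -2.1 = 155.0 degrees

155.0 degrees


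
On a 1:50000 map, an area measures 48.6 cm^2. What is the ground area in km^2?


ground_area = 48.6 * (50000/100)^2 = 12150000.0 m^2 = 12.15 km^2

12.15 km^2


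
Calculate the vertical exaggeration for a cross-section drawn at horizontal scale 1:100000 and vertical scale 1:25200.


VE = horizontal_scale / vertical_scale = 100000 / 25200 ≈ 4.0

4.0x


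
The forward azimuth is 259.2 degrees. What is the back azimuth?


back azimuth = (259.2 + 180) mod 360 = 79.2 degrees

79.2 degrees


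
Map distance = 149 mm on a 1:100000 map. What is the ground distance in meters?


ground = 149 mm * 100000 / 1000 = 14900.0 m

14900.0 m


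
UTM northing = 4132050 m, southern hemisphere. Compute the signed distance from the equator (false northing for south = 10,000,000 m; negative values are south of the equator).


For southern: actual = 4132050 - 10000000 = -5867950 m

-5867950 m


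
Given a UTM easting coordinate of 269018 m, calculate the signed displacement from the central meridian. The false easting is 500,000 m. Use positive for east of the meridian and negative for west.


displacement = 269018 - 500000 = -230982 m

-230982 m


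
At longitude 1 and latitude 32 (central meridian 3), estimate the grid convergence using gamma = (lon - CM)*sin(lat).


gamma = (1 - 3) * sin(32) = -2 * 0.529919 = -1.06 degrees

-1.06 degrees


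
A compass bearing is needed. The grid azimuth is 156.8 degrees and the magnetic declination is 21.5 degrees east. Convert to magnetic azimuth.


magnetic azimuth = grid azimuth - declination (east +ve)
mag_az = 156.8 - 21.5 = 135.3 degrees

135.3 degrees


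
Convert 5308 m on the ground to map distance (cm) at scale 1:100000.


map_cm = 5308 * 100 / 100000 = 5.308 cm ≈ 5.31 cm

5.31 cm


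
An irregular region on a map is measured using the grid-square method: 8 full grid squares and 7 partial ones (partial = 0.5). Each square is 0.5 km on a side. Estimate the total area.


effective squares = 8 + 7 * 0.5 = 11.5
area = 11.5 * 0.25 = 2.875 km^2

2.875 km^2


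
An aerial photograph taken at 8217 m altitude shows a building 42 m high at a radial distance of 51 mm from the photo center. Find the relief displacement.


d = h * r / H = 42 * 51 / 8217 = 0.26 mm

0.26 mm


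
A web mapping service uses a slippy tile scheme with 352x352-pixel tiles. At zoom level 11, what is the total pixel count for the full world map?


tiles per axis = 2^11 = 2048
total tiles = 2048^2 = 4194304
pixels per axis = 2048 * 352 = 720896
total pixels = 720896^2 = 519691042816

519691042816 pixels


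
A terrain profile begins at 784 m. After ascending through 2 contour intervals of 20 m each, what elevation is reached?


elevation = 784 + 2 * 20 = 824 m

824 m


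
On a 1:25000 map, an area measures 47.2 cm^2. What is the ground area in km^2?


ground_area = 47.2 * (25000/100)^2 = 2950000.0 m^2 = 2.95 km^2

2.95 km^2


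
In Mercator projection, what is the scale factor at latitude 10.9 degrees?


SF = 1 / cos(10.9) = 1 / 0.981959 = 1.018

1.018


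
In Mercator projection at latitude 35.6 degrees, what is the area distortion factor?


area_distortion = 1/cos^2(35.6) = 1.513

1.513


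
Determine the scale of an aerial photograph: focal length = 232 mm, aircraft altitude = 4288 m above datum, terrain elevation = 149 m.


scale = f / (H - h) = 232 mm / 4139 m = 232 / 4139000 = 1:17841

1:17841


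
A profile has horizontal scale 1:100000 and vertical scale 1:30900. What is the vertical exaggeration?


VE = horizontal_scale / vertical_scale = 100000 / 30900 ≈ 3.2

3.2x


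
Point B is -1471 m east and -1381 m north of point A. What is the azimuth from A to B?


az = atan2(-1471, -1381) = -133.2 deg
adjusted to 0-360: 226.8 degrees

226.8 degrees


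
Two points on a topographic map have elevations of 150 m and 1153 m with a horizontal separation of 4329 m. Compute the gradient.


gradient = (1153 - 150) / 4329 = 1003 / 4329 = 0.2317

0.2317


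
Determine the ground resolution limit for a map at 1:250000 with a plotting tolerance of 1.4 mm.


ground = 1.4 mm * 250000 / 1000 = 350.0 m

350.0 m


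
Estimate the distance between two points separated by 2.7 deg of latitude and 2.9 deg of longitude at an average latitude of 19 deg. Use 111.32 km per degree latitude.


dlat_km = 2.7 * 111.32 = 300.564
dlon_km = 2.9 * 111.32 * cos(19) ≈ 305.24
dist = sqrt(300.564^2 + 305.24^2) ≈ 428.4 km

428.4 km


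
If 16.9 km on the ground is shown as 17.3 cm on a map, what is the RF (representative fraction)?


ground = 16.9 km = 1690000 cm; RF denominator = ground / map = 1690000 / 17.3 ≈ 97688; RF = 1:97688

1:97688


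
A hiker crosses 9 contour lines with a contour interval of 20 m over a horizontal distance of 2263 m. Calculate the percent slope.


elevation change = 9 * 20 = 180 m
slope = 180 / 2263 * 100 = 8.0%

8.0%


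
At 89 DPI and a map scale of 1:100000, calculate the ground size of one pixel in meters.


pixel_cm = 2.54 / 89 ≈ 0.028539 cm
ground = pixel_cm * 100000 / 100 = 2.54 * 100000 / (89 * 100) = 254000 / 8900 ≈ 28.54 m

28.54 m


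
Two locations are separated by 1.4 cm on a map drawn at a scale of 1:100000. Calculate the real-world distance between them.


ground = 1.4 cm * 100000 / 100 = 1400.0 m = 1.4 km

1.4 km


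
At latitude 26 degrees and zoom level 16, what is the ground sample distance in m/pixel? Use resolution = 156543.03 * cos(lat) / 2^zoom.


res = 156543.03 * cos(26) / 2^16 = 156543.03 * 0.89879405 / 65536 = 2.15 m/pixel

2.15 m/pixel


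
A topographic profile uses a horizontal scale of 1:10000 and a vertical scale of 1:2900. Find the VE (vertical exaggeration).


VE = horizontal_scale / vertical_scale = 10000 / 2900 ≈ 3.4

3.4x


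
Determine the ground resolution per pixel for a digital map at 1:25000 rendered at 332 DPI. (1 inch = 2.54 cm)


pixel_cm = 2.54 / 332 ≈ 0.007651 cm
ground = pixel_cm * 25000 / 100 = 2.54 * 25000 / (332 * 100) = 63500 / 33200 ≈ 1.91 m

1.91 m


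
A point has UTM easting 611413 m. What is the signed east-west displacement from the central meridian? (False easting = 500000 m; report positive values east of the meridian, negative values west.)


displacement = 611413 - 500000 = 111413 m

111413 m


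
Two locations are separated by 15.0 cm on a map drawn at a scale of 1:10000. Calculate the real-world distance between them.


ground = 15.0 cm * 10000 / 100 = 1500.0 m = 1.5 km

1.5 km


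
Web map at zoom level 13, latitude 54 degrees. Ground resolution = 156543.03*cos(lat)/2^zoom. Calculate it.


res = 156543.03 * cos(54) / 2^13 = 156543.03 * 0.58778525 / 8192 = 11.23 m/pixel

11.23 m/pixel


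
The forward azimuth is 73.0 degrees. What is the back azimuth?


back azimuth = (73.0 + 180) mod 360 = 253.0 degrees

253.0 degrees


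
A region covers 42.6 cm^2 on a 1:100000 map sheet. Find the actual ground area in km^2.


ground_area = 42.6 * (100000/100)^2 = 42600000.0 m^2 = 42.6 km^2

42.6 km^2


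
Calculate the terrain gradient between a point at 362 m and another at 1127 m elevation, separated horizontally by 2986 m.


gradient = (1127 - 362) / 2986 = 765 / 2986 = 0.2562

0.2562


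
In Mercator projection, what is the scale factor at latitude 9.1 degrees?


SF = 1 / cos(9.1) = 1 / 0.987414 = 1.013

1.013


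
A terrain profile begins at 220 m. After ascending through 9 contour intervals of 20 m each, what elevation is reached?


elevation = 220 + 9 * 20 = 400 m

400 m


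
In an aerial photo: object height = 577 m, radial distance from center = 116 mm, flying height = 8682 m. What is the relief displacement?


d = h * r / H = 577 * 116 / 8682 = 7.71 mm

7.71 mm


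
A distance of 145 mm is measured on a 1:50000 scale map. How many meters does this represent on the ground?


ground = 145 mm * 50000 / 1000 = 7250.0 m

7250.0 m


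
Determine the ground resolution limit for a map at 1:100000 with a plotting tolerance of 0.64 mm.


ground = 0.64 mm * 100000 / 1000 = 64.0 m

64.0 m


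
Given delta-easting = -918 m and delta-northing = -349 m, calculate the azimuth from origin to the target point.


az = atan2(-918, -349) = -110.8 deg
adjusted to 0-360: 249.2 degrees

249.2 degrees


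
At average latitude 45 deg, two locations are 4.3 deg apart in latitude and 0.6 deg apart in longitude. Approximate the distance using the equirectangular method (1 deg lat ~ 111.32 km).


dlat_km = 4.3 * 111.32 = 478.676
dlon_km = 0.6 * 111.32 * cos(45) ≈ 47.229
dist = sqrt(478.676^2 + 47.229^2) ≈ 481.0 km

481.0 km


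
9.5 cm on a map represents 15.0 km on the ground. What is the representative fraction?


ground = 15.0 km = 1500000 cm; RF denominator = ground / map = 1500000 / 9.5 ≈ 157895; RF = 1:157895

1:157895


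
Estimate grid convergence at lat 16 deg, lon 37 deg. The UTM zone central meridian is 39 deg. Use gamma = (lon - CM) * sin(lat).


gamma = (37 - 39) * sin(16) = -2 * 0.275637 = -0.551 degrees

-0.551 degrees


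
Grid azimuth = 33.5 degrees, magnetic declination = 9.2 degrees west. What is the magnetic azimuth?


magnetic azimuth = grid azimuth - declination (east +ve)
mag_az = 33.5 - -9.2 = 42.7 degrees

42.7 degrees


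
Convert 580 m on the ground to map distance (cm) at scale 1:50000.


map_cm = 580 * 100 / 50000 = 1.16 cm

1.16 cm


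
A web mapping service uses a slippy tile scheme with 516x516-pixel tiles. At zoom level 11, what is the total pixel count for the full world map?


tiles per axis = 2^11 = 2048
total tiles = 2048^2 = 4194304
pixels per axis = 2048 * 516 = 1056768
total pixels = 1056768^2 = 1116758605824

1116758605824 pixels


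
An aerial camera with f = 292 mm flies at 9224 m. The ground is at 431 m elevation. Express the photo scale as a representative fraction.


scale = f / (H - h) = 292 mm / 8793 m = 292 / 8793000 = 1:30113

1:30113


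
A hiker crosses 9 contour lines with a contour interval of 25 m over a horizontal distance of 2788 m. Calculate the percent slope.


elevation change = 9 * 25 = 225 m
slope = 225 / 2788 * 100 = 8.1%

8.1%


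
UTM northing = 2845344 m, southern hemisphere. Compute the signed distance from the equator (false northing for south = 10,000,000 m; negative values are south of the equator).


For southern: actual = 2845344 - 10000000 = -7154656 m

-7154656 m


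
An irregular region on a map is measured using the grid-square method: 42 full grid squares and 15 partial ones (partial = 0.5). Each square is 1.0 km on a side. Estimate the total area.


effective squares = 42 + 15 * 0.5 = 49.5
area = 49.5 * 1.0 = 49.5 km^2

49.5 km^2


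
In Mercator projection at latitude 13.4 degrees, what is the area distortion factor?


area_distortion = 1/cos^2(13.4) = 1.057

1.057


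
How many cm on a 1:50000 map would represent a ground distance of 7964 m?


map_cm = 7964 * 100 / 50000 = 15.928 cm ≈ 15.93 cm

15.93 cm


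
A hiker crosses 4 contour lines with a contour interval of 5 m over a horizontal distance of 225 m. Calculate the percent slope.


elevation change = 4 * 5 = 20 m
slope = 20 / 225 * 100 = 8.9%

8.9%


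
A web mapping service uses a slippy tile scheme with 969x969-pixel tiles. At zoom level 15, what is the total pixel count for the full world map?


tiles per axis = 2^15 = 32768
total tiles = 32768^2 = 1073741824
pixels per axis = 32768 * 969 = 31752192
total pixels = 31752192^2 = 1008201696804864

1008201696804864 pixels


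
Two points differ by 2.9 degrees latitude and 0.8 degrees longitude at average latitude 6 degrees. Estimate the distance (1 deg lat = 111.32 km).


dlat_km = 2.9 * 111.32 = 322.828
dlon_km = 0.8 * 111.32 * cos(6) ≈ 88.568
dist = sqrt(322.828^2 + 88.568^2) ≈ 334.8 km

334.8 km


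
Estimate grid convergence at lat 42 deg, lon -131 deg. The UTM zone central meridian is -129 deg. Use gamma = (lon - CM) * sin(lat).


gamma = (-131 - -129) * sin(42) = -2 * 0.669131 = -1.338 degrees

-1.338 degrees


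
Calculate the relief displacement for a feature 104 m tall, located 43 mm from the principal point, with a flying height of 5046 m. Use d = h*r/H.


d = h * r / H = 104 * 43 / 5046 = 0.89 mm

0.89 mm


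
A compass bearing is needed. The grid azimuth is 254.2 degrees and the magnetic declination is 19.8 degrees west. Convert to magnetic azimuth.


magnetic azimuth = grid azimuth - declination (east +ve)
mag_az = 254.2 - -19.8 = 274.0 degrees

274.0 degrees


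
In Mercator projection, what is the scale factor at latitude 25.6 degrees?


SF = 1 / cos(25.6) = 1 / 0.901833 = 1.109

1.109


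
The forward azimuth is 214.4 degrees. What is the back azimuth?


back azimuth = (214.4 + 180) mod 360 = 34.4 degrees

34.4 degrees


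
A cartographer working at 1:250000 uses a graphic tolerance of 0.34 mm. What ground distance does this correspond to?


ground = 0.34 mm * 250000 / 1000 = 85.0 m

85.0 m


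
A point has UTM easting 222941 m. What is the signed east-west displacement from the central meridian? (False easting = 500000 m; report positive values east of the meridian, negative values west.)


displacement = 222941 - 500000 = -277059 m

-277059 m


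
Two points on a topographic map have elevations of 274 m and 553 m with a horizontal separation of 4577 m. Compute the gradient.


gradient = (553 - 274) / 4577 = 279 / 4577 = 0.061

0.061


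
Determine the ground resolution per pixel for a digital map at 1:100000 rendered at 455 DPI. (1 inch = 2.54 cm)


pixel_cm = 2.54 / 455 ≈ 0.005582 cm
ground = pixel_cm * 100000 / 100 = 2.54 * 100000 / (455 * 100) = 254000 / 45500 ≈ 5.58 m

5.58 m


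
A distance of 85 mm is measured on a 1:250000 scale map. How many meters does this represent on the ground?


ground = 85 mm * 250000 / 1000 = 21250.0 m

21250.0 m


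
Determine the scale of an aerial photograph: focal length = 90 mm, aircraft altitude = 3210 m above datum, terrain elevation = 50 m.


scale = f / (H - h) = 90 mm / 3160 m = 90 / 3160000 = 1:35111

1:35111


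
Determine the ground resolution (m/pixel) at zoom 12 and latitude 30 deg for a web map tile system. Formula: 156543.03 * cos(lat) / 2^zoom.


res = 156543.03 * cos(30) / 2^12 = 156543.03 * 0.8660254 / 4096 = 33.1 m/pixel

33.1 m/pixel


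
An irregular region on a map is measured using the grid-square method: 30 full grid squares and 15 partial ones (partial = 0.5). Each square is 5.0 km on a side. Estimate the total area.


effective squares = 30 + 15 * 0.5 = 37.5
area = 37.5 * 25.0 = 937.5 km^2

937.5 km^2


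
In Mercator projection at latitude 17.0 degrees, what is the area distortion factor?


area_distortion = 1/cos^2(17.0) = 1.093

1.093


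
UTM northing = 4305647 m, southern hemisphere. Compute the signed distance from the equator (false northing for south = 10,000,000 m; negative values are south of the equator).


For southern: actual = 4305647 - 10000000 = -5694353 m

-5694353 m


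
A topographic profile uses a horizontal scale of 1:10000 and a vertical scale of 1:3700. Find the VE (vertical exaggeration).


VE = horizontal_scale / vertical_scale = 10000 / 3700 ≈ 2.7

2.7x


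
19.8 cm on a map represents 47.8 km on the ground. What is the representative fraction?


ground = 47.8 km = 4780000 cm; RF denominator = ground / map = 4780000 / 19.8 ≈ 241414; RF = 1:241414

1:241414


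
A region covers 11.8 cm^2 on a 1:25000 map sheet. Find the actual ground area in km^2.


ground_area = 11.8 * (25000/100)^2 = 737500.0 m^2 = 0.7375 km^2 ≈ 0.738 km^2

0.738 km^2


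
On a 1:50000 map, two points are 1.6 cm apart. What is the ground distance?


ground = 1.6 cm * 50000 / 100 = 800.0 m

800.0 m


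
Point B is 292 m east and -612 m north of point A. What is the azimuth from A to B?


az = atan2(292, -612) = 154.5 deg
adjusted to 0-360: 154.5 degrees

154.5 degrees


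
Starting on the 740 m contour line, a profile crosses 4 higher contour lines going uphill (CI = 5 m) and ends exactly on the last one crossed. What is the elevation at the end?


elevation = 740 + 4 * 5 = 760 m

760 m


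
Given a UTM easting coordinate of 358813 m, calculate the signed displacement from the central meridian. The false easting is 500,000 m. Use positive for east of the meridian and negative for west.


displacement = 358813 - 500000 = -141187 m

-141187 m


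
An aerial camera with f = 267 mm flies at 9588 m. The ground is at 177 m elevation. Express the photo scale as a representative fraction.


scale = f / (H - h) = 267 mm / 9411 m = 267 / 9411000 = 1:35247

1:35247


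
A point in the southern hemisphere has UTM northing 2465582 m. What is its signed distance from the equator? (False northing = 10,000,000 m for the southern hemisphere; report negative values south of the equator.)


For southern: actual = 2465582 - 10000000 = -7534418 m

-7534418 m


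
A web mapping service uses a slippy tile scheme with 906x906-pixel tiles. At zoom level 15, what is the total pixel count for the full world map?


tiles per axis = 2^15 = 32768
total tiles = 32768^2 = 1073741824
pixels per axis = 32768 * 906 = 29687808
total pixels = 29687808^2 = 881365943844864

881365943844864 pixels


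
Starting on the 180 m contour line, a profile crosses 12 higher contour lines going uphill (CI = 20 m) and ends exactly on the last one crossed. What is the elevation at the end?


elevation = 180 + 12 * 20 = 420 m

420 m


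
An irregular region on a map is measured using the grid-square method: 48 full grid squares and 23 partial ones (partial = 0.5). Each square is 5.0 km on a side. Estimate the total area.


effective squares = 48 + 23 * 0.5 = 59.5
area = 59.5 * 25.0 = 1487.5 km^2

1487.5 km^2


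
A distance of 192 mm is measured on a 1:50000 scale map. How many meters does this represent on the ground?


ground = 192 mm * 50000 / 1000 = 9600.0 m

9600.0 m


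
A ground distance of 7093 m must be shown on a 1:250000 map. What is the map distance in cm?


map_cm = 7093 * 100 / 250000 = 2.8372 cm ≈ 2.84 cm

2.84 cm


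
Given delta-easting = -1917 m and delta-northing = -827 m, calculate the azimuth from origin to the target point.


az = atan2(-1917, -827) = -113.3 deg
adjusted to 0-360: 246.7 degrees

246.7 degrees


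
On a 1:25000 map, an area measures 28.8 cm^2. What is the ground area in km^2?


ground_area = 28.8 * (25000/100)^2 = 1800000.0 m^2 = 1.8 km^2

1.8 km^2


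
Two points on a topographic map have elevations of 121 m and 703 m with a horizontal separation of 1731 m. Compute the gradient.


gradient = (703 - 121) / 1731 = 582 / 1731 = 0.3362

0.3362


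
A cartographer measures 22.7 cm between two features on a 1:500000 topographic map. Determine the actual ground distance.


ground = 22.7 cm * 500000 / 100 = 113500.0 m = 113.5 km

113.5 km


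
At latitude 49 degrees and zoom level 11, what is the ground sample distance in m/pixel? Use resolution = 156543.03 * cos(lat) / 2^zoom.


res = 156543.03 * cos(49) / 2^11 = 156543.03 * 0.65605903 / 2048 = 50.15 m/pixel

50.15 m/pixel


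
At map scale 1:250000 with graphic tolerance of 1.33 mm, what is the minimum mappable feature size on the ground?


ground = 1.33 mm * 250000 / 1000 = 332.5 m

332.5 m


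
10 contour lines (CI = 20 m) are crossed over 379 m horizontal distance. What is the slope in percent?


elevation change = 10 * 20 = 200 m
slope = 200 / 379 * 100 = 52.8%

52.8%


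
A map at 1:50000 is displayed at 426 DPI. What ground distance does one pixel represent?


pixel_cm = 2.54 / 426 ≈ 0.005962 cm
ground = pixel_cm * 50000 / 100 = 2.54 * 50000 / (426 * 100) = 127000 / 42600 ≈ 2.98 m

2.98 m


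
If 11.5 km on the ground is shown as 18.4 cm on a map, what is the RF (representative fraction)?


ground = 11.5 km = 1150000 cm; RF denominator = ground / map = 1150000 / 18.4 = 62500; RF = 1:62500

1:62500


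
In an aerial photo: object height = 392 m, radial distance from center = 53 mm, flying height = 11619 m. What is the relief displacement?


d = h * r / H = 392 * 53 / 11619 = 1.79 mm

1.79 mm


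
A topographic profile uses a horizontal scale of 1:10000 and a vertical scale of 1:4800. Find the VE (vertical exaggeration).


VE = horizontal_scale / vertical_scale = 10000 / 4800 ≈ 2.1

2.1x
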